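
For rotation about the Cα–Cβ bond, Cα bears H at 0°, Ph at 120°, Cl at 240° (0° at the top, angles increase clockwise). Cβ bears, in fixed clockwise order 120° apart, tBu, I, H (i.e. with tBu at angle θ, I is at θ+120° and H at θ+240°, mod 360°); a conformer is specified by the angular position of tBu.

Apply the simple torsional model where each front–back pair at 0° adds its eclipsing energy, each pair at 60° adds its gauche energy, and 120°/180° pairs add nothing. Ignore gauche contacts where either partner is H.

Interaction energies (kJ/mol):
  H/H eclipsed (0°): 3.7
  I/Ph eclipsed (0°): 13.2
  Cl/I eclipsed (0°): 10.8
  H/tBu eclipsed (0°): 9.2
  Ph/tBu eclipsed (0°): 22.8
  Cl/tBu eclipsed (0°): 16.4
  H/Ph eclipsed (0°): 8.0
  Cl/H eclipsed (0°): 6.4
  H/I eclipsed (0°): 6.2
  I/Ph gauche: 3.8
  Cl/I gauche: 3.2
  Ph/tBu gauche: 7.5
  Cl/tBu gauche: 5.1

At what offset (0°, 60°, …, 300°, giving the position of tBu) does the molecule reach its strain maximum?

120°

tBu at 0° (eclipsed): H–tBu eclipsed, Ph–I eclipsed, Cl–H eclipsed; 9.2 + 13.2 + 6.4 = 28.8 kJ/mol.
tBu at 60° (staggered): Ph–tBu gauche, Ph–I gauche, Cl–I gauche; 7.5 + 3.8 + 3.2 = 14.5 kJ/mol.
tBu at 120° (eclipsed): H–H eclipsed, Ph–tBu eclipsed, Cl–I eclipsed; 3.7 + 22.8 + 10.8 = 37.3 kJ/mol.
tBu at 180° (staggered): Ph–tBu gauche, Cl–tBu gauche, Cl–I gauche; 7.5 + 5.1 + 3.2 = 15.8 kJ/mol.
tBu at 240° (eclipsed): H–I eclipsed, Ph–H eclipsed, Cl–tBu eclipsed; 6.2 + 8.0 + 16.4 = 30.6 kJ/mol.
tBu at 300° (staggered): Ph–I gauche, Cl–tBu gauche; 3.8 + 5.1 = 8.9 kJ/mol.
The maximum (37.3 kJ/mol) occurs with tBu at 120°.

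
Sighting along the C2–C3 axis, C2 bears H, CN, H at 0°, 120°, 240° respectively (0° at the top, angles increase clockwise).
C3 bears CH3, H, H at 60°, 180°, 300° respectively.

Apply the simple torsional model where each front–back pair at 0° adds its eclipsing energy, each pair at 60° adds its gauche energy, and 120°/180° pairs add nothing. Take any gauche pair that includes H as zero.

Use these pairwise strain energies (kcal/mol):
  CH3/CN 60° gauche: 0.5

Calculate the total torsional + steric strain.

This conformer (staggered): CN(120°)/CH3(60°) gauche 0.5 → 0.5 kcal/mol.

0.5 kcal/mol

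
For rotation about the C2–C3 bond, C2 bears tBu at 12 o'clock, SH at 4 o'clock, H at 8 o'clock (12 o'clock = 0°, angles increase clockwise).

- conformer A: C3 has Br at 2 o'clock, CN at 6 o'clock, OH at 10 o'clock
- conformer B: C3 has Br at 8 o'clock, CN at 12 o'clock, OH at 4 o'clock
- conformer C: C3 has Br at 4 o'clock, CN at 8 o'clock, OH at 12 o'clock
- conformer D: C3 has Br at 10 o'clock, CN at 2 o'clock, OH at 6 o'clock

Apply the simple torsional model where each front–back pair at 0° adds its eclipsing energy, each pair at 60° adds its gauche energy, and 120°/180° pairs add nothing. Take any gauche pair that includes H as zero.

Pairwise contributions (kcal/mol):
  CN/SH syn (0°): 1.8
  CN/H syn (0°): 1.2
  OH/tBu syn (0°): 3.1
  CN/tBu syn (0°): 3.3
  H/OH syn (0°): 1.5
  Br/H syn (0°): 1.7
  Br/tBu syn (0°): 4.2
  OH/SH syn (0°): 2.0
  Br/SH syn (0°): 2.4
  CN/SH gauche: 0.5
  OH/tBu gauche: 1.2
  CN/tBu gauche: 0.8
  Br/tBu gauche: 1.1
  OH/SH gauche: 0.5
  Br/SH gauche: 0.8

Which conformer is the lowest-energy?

D

A (staggered): tBu–Br gauche, tBu–OH gauche, SH–Br gauche, SH–CN gauche; 1.1 + 1.2 + 0.8 + 0.5 = 3.6 kcal/mol.
B (eclipsed): tBu–CN eclipsed, SH–OH eclipsed, H–Br eclipsed; 3.3 + 2.0 + 1.7 = 7.0 kcal/mol.
C (eclipsed): tBu–OH eclipsed, SH–Br eclipsed, H–CN eclipsed; 3.1 + 2.4 + 1.2 = 6.7 kcal/mol.
D (staggered): tBu–Br gauche, tBu–CN gauche, SH–CN gauche, SH–OH gauche; 1.1 + 0.8 + 0.5 + 0.5 = 2.9 kcal/mol.
D has the lowest total (2.9 kcal/mol).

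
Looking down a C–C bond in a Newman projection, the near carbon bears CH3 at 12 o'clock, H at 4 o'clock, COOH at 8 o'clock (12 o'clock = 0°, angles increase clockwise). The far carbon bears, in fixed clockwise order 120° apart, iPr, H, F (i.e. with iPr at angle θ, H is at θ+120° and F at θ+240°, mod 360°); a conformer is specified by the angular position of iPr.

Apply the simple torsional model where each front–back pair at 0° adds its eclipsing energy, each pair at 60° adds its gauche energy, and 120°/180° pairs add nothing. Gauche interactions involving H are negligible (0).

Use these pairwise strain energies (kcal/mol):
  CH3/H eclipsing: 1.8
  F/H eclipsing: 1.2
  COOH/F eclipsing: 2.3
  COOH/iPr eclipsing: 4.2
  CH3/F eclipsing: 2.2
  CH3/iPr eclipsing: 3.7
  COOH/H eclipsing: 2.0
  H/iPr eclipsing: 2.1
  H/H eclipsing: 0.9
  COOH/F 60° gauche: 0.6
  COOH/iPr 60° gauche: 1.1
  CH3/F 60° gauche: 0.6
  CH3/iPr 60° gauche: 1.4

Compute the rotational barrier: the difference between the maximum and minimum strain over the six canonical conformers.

iPr at 0° is eclipsed. CH3 at 0° is eclipsed with iPr at 0° (3.7); H at 120° is eclipsed with H at 120° (0.9); COOH at 240° is eclipsed with F at 240° (2.3). Total 6.9 kcal/mol.
iPr at 60° is staggered. CH3 at 0° is gauche with iPr at 60° (1.4); CH3 at 0° is gauche with F at 300° (0.6); COOH at 240° is gauche with F at 300° (0.6). Total 2.6 kcal/mol.
iPr at 120° is eclipsed. CH3 at 0° is eclipsed with F at 0° (2.2); H at 120° is eclipsed with iPr at 120° (2.1); COOH at 240° is eclipsed with H at 240° (2.0). Total 6.3 kcal/mol.
iPr at 180° is staggered. CH3 at 0° is gauche with F at 60° (0.6); COOH at 240° is gauche with iPr at 180° (1.1). Total 1.7 kcal/mol.
iPr at 240° is eclipsed. CH3 at 0° is eclipsed with H at 0° (1.8); H at 120° is eclipsed with F at 120° (1.2); COOH at 240° is eclipsed with iPr at 240° (4.2). Total 7.2 kcal/mol.
iPr at 300° is staggered. CH3 at 0° is gauche with iPr at 300° (1.4); COOH at 240° is gauche with iPr at 300° (1.1); COOH at 240° is gauche with F at 180° (0.6). Total 3.1 kcal/mol.
Max at 240° (7.2 kcal/mol), min at 180° (1.7 kcal/mol); barrier = 5.5 kcal/mol.

5.5 kcal/mol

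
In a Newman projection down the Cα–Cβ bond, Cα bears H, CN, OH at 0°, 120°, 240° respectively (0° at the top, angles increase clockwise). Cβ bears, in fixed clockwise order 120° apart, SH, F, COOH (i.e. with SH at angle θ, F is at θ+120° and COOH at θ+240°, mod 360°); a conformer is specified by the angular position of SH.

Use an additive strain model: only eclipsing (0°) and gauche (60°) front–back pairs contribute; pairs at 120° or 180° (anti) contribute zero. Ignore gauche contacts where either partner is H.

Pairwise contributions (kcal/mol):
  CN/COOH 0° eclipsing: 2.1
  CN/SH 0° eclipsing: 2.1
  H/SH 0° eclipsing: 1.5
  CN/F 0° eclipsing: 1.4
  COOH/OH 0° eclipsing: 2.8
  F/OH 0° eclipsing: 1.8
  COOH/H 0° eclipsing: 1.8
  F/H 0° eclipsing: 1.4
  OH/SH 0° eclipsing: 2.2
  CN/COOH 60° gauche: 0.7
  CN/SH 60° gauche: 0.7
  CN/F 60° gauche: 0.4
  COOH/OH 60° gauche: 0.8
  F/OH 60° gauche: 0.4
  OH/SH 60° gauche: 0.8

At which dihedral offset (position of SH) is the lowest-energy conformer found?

60°

SH at 0° (eclipsed): H–SH eclipsed, CN–F eclipsed, OH–COOH eclipsed; 1.5 + 1.4 + 2.8 = 5.7 kcal/mol.
SH at 60° (staggered): CN–SH gauche, CN–F gauche, OH–F gauche, OH–COOH gauche; 0.7 + 0.4 + 0.4 + 0.8 = 2.3 kcal/mol.
SH at 120° (eclipsed): H–COOH eclipsed, CN–SH eclipsed, OH–F eclipsed; 1.8 + 2.1 + 1.8 = 5.7 kcal/mol.
SH at 180° (staggered): CN–SH gauche, CN–COOH gauche, OH–SH gauche, OH–F gauche; 0.7 + 0.7 + 0.8 + 0.4 = 2.6 kcal/mol.
SH at 240° (eclipsed): H–F eclipsed, CN–COOH eclipsed, OH–SH eclipsed; 1.4 + 2.1 + 2.2 = 5.7 kcal/mol.
SH at 300° (staggered): CN–F gauche, CN–COOH gauche, OH–SH gauche, OH–COOH gauche; 0.4 + 0.7 + 0.8 + 0.8 = 2.7 kcal/mol.
The minimum (2.3 kcal/mol) occurs with SH at 60°.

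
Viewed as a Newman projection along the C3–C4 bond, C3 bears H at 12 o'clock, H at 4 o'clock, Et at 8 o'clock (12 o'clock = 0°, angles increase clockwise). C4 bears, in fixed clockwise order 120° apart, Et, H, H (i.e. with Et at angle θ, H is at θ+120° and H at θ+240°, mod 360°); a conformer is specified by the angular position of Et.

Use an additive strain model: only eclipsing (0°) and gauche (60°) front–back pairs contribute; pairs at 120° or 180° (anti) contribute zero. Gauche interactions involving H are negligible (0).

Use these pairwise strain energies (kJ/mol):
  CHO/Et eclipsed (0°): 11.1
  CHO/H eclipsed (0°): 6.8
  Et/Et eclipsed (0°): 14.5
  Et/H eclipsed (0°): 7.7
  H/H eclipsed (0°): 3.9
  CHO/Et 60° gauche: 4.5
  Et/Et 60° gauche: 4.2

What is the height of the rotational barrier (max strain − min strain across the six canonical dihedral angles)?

22.3 kJ/mol

Et at 0° is eclipsed. H at 0° is eclipsed with Et at 0° (7.7); H at 120° is eclipsed with H at 120° (3.9); Et at 240° is eclipsed with H at 240° (7.7). Total 19.3 kJ/mol.
Et at 60° (staggered): no non-H gauche contacts → 0.0 kJ/mol.
Et at 120° is eclipsed. H at 0° is eclipsed with H at 0° (3.9); H at 120° is eclipsed with Et at 120° (7.7); Et at 240° is eclipsed with H at 240° (7.7). Total 19.3 kJ/mol.
Et at 180° is staggered. Et at 240° is gauche with Et at 180° (4.2). Total 4.2 kJ/mol.
Et at 240° is eclipsed. H at 0° is eclipsed with H at 0° (3.9); H at 120° is eclipsed with H at 120° (3.9); Et at 240° is eclipsed with Et at 240° (14.5). Total 22.3 kJ/mol.
Et at 300° is staggered. Et at 240° is gauche with Et at 300° (4.2). Total 4.2 kJ/mol.
Max at 240° (22.3 kJ/mol), min at 60° (0.0 kJ/mol); barrier = 22.3 kJ/mol.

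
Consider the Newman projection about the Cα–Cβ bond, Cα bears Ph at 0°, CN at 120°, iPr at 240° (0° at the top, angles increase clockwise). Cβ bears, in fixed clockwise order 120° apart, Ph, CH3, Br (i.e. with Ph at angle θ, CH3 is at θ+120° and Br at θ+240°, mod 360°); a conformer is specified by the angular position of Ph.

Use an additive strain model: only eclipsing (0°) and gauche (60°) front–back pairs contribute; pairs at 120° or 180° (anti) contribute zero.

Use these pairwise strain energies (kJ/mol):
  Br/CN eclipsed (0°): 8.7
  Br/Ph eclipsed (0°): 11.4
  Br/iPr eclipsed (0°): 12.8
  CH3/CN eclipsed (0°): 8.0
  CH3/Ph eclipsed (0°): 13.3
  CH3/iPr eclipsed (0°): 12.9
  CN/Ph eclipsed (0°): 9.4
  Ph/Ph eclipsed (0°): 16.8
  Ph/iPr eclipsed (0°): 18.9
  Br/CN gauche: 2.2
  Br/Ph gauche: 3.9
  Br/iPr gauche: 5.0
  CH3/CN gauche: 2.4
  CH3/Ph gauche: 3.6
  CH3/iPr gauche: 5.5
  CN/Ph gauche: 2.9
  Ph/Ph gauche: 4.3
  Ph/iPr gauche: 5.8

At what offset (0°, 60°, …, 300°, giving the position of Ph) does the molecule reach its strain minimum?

300°

Ph at 0° is eclipsed. Ph at 0° is eclipsed with Ph at 0° (16.8); CN at 120° is eclipsed with CH3 at 120° (8.0); iPr at 240° is eclipsed with Br at 240° (12.8). Total 37.6 kJ/mol.
Ph at 60° is staggered. Ph at 0° is gauche with Ph at 60° (4.3); Ph at 0° is gauche with Br at 300° (3.9); CN at 120° is gauche with Ph at 60° (2.9); CN at 120° is gauche with CH3 at 180° (2.4); iPr at 240° is gauche with CH3 at 180° (5.5); iPr at 240° is gauche with Br at 300° (5.0). Total 24.0 kJ/mol.
Ph at 120° is eclipsed. Ph at 0° is eclipsed with Br at 0° (11.4); CN at 120° is eclipsed with Ph at 120° (9.4); iPr at 240° is eclipsed with CH3 at 240° (12.9). Total 33.7 kJ/mol.
Ph at 180° is staggered. Ph at 0° is gauche with CH3 at 300° (3.6); Ph at 0° is gauche with Br at 60° (3.9); CN at 120° is gauche with Ph at 180° (2.9); CN at 120° is gauche with Br at 60° (2.2); iPr at 240° is gauche with Ph at 180° (5.8); iPr at 240° is gauche with CH3 at 300° (5.5). Total 23.9 kJ/mol.
Ph at 240° is eclipsed. Ph at 0° is eclipsed with CH3 at 0° (13.3); CN at 120° is eclipsed with Br at 120° (8.7); iPr at 240° is eclipsed with Ph at 240° (18.9). Total 40.9 kJ/mol.
Ph at 300° is staggered. Ph at 0° is gauche with Ph at 300° (4.3); Ph at 0° is gauche with CH3 at 60° (3.6); CN at 120° is gauche with CH3 at 60° (2.4); CN at 120° is gauche with Br at 180° (2.2); iPr at 240° is gauche with Ph at 300° (5.8); iPr at 240° is gauche with Br at 180° (5.0). Total 23.3 kJ/mol.
The minimum (23.3 kJ/mol) occurs with Ph at 300°.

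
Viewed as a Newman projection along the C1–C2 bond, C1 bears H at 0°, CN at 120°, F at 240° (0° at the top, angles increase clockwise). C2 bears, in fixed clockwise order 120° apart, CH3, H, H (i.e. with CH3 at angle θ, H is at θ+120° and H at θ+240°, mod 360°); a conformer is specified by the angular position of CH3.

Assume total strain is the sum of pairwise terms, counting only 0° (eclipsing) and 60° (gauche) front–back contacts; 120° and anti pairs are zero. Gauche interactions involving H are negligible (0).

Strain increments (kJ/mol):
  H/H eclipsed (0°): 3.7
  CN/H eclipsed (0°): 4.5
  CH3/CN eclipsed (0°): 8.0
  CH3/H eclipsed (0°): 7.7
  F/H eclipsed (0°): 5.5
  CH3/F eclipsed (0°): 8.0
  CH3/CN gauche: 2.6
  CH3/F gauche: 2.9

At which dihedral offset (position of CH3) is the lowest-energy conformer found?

60°

CH3 at 0° (eclipsed): H–CH3 eclipsed, CN–H eclipsed, F–H eclipsed; 7.7 + 4.5 + 5.5 = 17.7 kJ/mol.
CH3 at 60° (staggered): CN–CH3 gauche; 2.6 = 2.6 kJ/mol.
CH3 at 120° (eclipsed): H–H eclipsed, CN–CH3 eclipsed, F–H eclipsed; 3.7 + 8.0 + 5.5 = 17.2 kJ/mol.
CH3 at 180° (staggered): CN–CH3 gauche, F–CH3 gauche; 2.6 + 2.9 = 5.5 kJ/mol.
CH3 at 240° (eclipsed): H–H eclipsed, CN–H eclipsed, F–CH3 eclipsed; 3.7 + 4.5 + 8.0 = 16.2 kJ/mol.
CH3 at 300° (staggered): F–CH3 gauche; 2.9 = 2.9 kJ/mol.
The minimum (2.6 kJ/mol) occurs with CH3 at 60°.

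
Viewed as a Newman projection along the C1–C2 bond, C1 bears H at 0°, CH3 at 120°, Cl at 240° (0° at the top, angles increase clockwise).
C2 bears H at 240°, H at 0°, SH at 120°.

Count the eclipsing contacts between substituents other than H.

1

Non-H eclipsing pairs: CH3(120°)/SH(120°) — 1 interaction.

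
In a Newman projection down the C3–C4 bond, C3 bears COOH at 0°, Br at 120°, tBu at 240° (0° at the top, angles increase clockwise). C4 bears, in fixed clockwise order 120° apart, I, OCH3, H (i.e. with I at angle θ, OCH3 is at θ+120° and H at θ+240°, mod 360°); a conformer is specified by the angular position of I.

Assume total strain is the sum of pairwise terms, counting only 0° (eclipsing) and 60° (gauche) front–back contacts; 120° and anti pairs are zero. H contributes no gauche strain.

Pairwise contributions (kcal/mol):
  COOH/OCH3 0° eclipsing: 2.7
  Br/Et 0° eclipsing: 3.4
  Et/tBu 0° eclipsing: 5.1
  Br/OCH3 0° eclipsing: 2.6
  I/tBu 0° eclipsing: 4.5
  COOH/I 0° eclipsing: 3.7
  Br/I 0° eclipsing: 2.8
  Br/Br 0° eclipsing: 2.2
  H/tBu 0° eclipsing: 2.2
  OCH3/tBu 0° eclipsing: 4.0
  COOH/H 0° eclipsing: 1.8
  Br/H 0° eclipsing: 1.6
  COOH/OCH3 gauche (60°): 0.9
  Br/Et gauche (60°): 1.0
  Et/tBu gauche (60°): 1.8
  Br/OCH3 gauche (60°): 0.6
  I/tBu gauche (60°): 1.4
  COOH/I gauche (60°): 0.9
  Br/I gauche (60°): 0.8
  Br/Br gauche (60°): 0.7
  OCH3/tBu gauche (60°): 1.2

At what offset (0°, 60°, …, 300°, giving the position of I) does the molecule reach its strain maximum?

I at 0° (eclipsed): COOH–I eclipsed, Br–OCH3 eclipsed, tBu–H eclipsed; 3.7 + 2.6 + 2.2 = 8.5 kcal/mol.
I at 60° (staggered): COOH–I gauche, Br–I gauche, Br–OCH3 gauche, tBu–OCH3 gauche; 0.9 + 0.8 + 0.6 + 1.2 = 3.5 kcal/mol.
I at 120° (eclipsed): COOH–H eclipsed, Br–I eclipsed, tBu–OCH3 eclipsed; 1.8 + 2.8 + 4.0 = 8.6 kcal/mol.
I at 180° (staggered): COOH–OCH3 gauche, Br–I gauche, tBu–I gauche, tBu–OCH3 gauche; 0.9 + 0.8 + 1.4 + 1.2 = 4.3 kcal/mol.
I at 240° (eclipsed): COOH–OCH3 eclipsed, Br–H eclipsed, tBu–I eclipsed; 2.7 + 1.6 + 4.5 = 8.8 kcal/mol.
I at 300° (staggered): COOH–I gauche, COOH–OCH3 gauche, Br–OCH3 gauche, tBu–I gauche; 0.9 + 0.9 + 0.6 + 1.4 = 3.8 kcal/mol.
The maximum (8.8 kcal/mol) occurs with I at 240°.

240°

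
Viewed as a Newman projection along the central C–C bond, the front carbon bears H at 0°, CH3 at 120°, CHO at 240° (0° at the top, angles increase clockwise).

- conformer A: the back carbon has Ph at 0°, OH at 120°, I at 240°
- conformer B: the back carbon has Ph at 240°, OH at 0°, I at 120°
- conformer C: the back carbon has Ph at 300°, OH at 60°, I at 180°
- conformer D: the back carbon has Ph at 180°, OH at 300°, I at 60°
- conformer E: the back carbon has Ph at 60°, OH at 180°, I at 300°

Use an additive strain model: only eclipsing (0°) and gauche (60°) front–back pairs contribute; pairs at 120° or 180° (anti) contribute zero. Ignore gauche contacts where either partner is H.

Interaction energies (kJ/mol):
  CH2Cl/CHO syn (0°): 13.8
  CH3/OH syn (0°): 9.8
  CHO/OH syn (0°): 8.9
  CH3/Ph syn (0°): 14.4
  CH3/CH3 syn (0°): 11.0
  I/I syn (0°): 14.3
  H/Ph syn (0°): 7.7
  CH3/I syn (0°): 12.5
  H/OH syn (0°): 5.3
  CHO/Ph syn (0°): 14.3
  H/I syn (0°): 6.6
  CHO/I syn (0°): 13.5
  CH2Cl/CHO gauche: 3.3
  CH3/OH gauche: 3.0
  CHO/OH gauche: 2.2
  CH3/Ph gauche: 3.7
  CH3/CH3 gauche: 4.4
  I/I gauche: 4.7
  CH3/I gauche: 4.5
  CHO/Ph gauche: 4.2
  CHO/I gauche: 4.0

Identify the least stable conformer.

B

A (eclipsed): H–Ph eclipsed, CH3–OH eclipsed, CHO–I eclipsed; 7.7 + 9.8 + 13.5 = 31.0 kJ/mol.
B (eclipsed): H–OH eclipsed, CH3–I eclipsed, CHO–Ph eclipsed; 5.3 + 12.5 + 14.3 = 32.1 kJ/mol.
C (staggered): CH3–OH gauche, CH3–I gauche, CHO–Ph gauche, CHO–I gauche; 3.0 + 4.5 + 4.2 + 4.0 = 15.7 kJ/mol.
D (staggered): CH3–Ph gauche, CH3–I gauche, CHO–Ph gauche, CHO–OH gauche; 3.7 + 4.5 + 4.2 + 2.2 = 14.6 kJ/mol.
E (staggered): CH3–Ph gauche, CH3–OH gauche, CHO–OH gauche, CHO–I gauche; 3.7 + 3.0 + 2.2 + 4.0 = 12.9 kJ/mol.
B has the highest total (32.1 kJ/mol).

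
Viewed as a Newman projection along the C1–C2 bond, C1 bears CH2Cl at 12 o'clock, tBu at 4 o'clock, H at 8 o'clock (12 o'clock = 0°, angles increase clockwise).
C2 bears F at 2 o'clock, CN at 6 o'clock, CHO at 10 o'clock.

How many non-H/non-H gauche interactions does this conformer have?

Non-H gauche pairs: CH2Cl(0°)/F(60°); CH2Cl(0°)/CHO(300°); tBu(120°)/F(60°); tBu(120°)/CN(180°) — 4 interactions.

4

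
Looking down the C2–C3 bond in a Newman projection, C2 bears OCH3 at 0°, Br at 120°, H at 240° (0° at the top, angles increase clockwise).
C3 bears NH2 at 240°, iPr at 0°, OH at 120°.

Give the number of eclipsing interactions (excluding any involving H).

2

Non-H eclipsing pairs: OCH3(0°)/iPr(0°); Br(120°)/OH(120°) — 2 interactions.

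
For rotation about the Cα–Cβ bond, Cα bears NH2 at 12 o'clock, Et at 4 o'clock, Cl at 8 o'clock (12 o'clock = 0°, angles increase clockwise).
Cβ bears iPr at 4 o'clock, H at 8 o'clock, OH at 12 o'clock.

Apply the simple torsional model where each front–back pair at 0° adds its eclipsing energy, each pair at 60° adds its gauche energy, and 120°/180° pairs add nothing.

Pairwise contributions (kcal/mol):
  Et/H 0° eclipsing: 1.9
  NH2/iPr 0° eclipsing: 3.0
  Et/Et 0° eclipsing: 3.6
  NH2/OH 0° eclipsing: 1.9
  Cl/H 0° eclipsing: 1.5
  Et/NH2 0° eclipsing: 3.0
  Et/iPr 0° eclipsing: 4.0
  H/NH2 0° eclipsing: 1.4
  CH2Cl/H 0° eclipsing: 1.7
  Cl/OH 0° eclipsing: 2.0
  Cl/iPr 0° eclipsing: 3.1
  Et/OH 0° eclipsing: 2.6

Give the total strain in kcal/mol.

7.4 kcal/mol

This conformer is eclipsed. NH2 at 0° is eclipsed with OH at 0° (1.9); Et at 120° is eclipsed with iPr at 120° (4.0); Cl at 240° is eclipsed with H at 240° (1.5). Total 7.4 kcal/mol.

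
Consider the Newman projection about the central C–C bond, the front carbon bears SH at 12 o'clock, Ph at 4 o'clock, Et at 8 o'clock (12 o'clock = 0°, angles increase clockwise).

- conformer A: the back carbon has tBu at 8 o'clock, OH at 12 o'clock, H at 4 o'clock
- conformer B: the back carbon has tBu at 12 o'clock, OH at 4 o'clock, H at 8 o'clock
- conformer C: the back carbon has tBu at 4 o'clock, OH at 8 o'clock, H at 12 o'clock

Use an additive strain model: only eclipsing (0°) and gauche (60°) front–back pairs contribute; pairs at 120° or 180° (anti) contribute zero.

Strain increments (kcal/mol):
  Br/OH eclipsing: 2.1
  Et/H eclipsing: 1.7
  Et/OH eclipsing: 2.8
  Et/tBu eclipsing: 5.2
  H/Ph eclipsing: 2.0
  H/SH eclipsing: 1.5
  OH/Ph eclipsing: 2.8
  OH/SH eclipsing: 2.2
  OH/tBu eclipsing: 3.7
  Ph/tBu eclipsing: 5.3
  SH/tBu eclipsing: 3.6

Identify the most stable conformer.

A (eclipsed): SH–OH eclipsed, Ph–H eclipsed, Et–tBu eclipsed; 2.2 + 2.0 + 5.2 = 9.4 kcal/mol.
B (eclipsed): SH–tBu eclipsed, Ph–OH eclipsed, Et–H eclipsed; 3.6 + 2.8 + 1.7 = 8.1 kcal/mol.
C (eclipsed): SH–H eclipsed, Ph–tBu eclipsed, Et–OH eclipsed; 1.5 + 5.3 + 2.8 = 9.6 kcal/mol.
B has the lowest total (8.1 kcal/mol).

B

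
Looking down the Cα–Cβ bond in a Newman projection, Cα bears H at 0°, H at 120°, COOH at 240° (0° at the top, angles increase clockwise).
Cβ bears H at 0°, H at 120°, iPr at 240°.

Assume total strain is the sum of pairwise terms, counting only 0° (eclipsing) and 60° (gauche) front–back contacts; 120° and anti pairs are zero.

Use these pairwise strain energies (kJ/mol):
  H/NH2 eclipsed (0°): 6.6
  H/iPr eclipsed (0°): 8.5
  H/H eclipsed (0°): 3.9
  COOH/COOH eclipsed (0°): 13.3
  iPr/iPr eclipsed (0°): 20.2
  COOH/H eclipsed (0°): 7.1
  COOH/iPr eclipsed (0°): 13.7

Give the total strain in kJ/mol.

This conformer (eclipsed): H(0°)/H(0°) eclipsed 3.9; H(120°)/H(120°) eclipsed 3.9; COOH(240°)/iPr(240°) eclipsed 13.7 → 21.5 kJ/mol.

21.5 kJ/mol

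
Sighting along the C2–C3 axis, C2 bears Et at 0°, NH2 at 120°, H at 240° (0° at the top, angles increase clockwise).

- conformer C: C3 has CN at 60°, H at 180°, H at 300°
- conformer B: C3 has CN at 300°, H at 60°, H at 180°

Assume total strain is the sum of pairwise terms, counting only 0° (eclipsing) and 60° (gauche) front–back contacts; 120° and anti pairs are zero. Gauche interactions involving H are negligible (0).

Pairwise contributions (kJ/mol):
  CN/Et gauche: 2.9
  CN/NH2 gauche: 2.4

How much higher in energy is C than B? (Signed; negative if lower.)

+2.4 kJ/mol

C (staggered): Et–CN gauche, NH2–CN gauche; 2.9 + 2.4 = 5.3 kJ/mol.
B (staggered): Et–CN gauche; 2.9 = 2.9 kJ/mol.
E(C) − E(B) = 5.3 − 2.9 = +2.4 kJ/mol.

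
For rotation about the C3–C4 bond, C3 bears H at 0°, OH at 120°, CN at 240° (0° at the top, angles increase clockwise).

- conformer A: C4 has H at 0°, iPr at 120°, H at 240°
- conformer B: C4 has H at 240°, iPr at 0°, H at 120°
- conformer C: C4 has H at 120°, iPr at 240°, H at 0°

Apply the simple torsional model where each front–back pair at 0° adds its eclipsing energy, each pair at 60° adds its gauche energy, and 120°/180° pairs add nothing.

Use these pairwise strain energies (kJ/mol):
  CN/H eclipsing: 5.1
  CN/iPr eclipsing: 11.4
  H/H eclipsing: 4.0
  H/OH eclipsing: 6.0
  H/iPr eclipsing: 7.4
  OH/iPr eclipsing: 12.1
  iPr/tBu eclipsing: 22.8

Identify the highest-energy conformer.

A is eclipsed. H at 0° is eclipsed with H at 0° (4.0); OH at 120° is eclipsed with iPr at 120° (12.1); CN at 240° is eclipsed with H at 240° (5.1). Total 21.2 kJ/mol.
B is eclipsed. H at 0° is eclipsed with iPr at 0° (7.4); OH at 120° is eclipsed with H at 120° (6.0); CN at 240° is eclipsed with H at 240° (5.1). Total 18.5 kJ/mol.
C is eclipsed. H at 0° is eclipsed with H at 0° (4.0); OH at 120° is eclipsed with H at 120° (6.0); CN at 240° is eclipsed with iPr at 240° (11.4). Total 21.4 kJ/mol.
C has the highest total (21.4 kJ/mol).

C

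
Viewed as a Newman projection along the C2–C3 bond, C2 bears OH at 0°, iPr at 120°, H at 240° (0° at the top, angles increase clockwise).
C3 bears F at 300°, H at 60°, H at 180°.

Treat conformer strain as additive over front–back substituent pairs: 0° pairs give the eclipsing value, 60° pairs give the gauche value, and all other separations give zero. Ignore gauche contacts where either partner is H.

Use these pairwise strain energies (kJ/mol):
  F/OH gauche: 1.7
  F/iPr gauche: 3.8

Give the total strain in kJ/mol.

1.7 kJ/mol

This conformer (staggered): OH(0°)/F(300°) gauche 1.7 → 1.7 kJ/mol.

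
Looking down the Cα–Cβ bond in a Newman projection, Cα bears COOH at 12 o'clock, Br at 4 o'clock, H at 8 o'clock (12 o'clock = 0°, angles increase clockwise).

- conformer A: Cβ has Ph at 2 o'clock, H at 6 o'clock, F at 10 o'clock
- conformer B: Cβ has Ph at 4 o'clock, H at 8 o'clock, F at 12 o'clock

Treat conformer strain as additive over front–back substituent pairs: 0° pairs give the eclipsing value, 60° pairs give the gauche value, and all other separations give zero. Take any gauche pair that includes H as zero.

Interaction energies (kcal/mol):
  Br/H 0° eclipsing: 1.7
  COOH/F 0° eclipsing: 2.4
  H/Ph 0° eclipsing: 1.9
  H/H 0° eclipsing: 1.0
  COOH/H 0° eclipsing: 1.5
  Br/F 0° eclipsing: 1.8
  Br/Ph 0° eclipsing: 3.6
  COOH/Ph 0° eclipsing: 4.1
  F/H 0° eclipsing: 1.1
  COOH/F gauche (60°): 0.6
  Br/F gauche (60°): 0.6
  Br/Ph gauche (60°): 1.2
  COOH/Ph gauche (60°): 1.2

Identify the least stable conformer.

B

A (staggered): COOH(0°)/Ph(60°) gauche 1.2; COOH(0°)/F(300°) gauche 0.6; Br(120°)/Ph(60°) gauche 1.2 → 3.0 kcal/mol.
B (eclipsed): COOH(0°)/F(0°) eclipsed 2.4; Br(120°)/Ph(120°) eclipsed 3.6; H(240°)/H(240°) eclipsed 1.0 → 7.0 kcal/mol.
B has the highest total (7.0 kcal/mol).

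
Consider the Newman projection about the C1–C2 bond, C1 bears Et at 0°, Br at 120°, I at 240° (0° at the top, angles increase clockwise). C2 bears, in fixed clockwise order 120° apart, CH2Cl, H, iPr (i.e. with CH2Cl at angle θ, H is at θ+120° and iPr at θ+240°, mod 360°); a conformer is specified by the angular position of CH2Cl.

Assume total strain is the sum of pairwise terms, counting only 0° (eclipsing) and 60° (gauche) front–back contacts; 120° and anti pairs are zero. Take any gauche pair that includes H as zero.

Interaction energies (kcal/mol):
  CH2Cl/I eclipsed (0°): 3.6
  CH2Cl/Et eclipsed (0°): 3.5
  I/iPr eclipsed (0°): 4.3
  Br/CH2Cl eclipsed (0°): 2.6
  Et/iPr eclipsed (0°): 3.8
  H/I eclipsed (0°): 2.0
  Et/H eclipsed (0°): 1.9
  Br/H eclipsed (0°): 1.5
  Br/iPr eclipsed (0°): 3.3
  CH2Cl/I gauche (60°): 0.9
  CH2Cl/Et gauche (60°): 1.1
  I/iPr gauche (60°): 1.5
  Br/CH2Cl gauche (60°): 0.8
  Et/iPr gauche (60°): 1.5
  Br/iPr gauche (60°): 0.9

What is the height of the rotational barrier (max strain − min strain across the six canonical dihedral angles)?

CH2Cl at 0° (eclipsed): Et–CH2Cl eclipsed, Br–H eclipsed, I–iPr eclipsed; 3.5 + 1.5 + 4.3 = 9.3 kcal/mol.
CH2Cl at 60° (staggered): Et–CH2Cl gauche, Et–iPr gauche, Br–CH2Cl gauche, I–iPr gauche; 1.1 + 1.5 + 0.8 + 1.5 = 4.9 kcal/mol.
CH2Cl at 120° (eclipsed): Et–iPr eclipsed, Br–CH2Cl eclipsed, I–H eclipsed; 3.8 + 2.6 + 2.0 = 8.4 kcal/mol.
CH2Cl at 180° (staggered): Et–iPr gauche, Br–CH2Cl gauche, Br–iPr gauche, I–CH2Cl gauche; 1.5 + 0.8 + 0.9 + 0.9 = 4.1 kcal/mol.
CH2Cl at 240° (eclipsed): Et–H eclipsed, Br–iPr eclipsed, I–CH2Cl eclipsed; 1.9 + 3.3 + 3.6 = 8.8 kcal/mol.
CH2Cl at 300° (staggered): Et–CH2Cl gauche, Br–iPr gauche, I–CH2Cl gauche, I–iPr gauche; 1.1 + 0.9 + 0.9 + 1.5 = 4.4 kcal/mol.
Max at 0° (9.3 kcal/mol), min at 180° (4.1 kcal/mol); barrier = 5.2 kcal/mol.

5.2 kcal/mol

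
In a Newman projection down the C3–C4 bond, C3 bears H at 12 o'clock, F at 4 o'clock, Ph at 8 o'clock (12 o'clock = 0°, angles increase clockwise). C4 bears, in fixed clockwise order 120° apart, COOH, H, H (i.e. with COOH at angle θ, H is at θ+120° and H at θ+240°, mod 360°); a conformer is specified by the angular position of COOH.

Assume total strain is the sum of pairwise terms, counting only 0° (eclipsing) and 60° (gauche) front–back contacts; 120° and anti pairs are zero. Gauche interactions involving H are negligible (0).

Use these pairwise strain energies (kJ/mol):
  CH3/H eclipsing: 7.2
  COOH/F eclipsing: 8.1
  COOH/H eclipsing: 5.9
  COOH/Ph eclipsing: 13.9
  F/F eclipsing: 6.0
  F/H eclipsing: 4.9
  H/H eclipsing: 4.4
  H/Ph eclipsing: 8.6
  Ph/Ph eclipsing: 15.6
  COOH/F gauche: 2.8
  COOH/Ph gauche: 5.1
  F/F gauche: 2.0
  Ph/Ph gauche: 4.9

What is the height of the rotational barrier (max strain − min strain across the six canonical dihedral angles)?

COOH at 0° (eclipsed): H–COOH eclipsed, F–H eclipsed, Ph–H eclipsed; 5.9 + 4.9 + 8.6 = 19.4 kJ/mol.
COOH at 60° (staggered): F–COOH gauche; 2.8 = 2.8 kJ/mol.
COOH at 120° (eclipsed): H–H eclipsed, F–COOH eclipsed, Ph–H eclipsed; 4.4 + 8.1 + 8.6 = 21.1 kJ/mol.
COOH at 180° (staggered): F–COOH gauche, Ph–COOH gauche; 2.8 + 5.1 = 7.9 kJ/mol.
COOH at 240° (eclipsed): H–H eclipsed, F–H eclipsed, Ph–COOH eclipsed; 4.4 + 4.9 + 13.9 = 23.2 kJ/mol.
COOH at 300° (staggered): Ph–COOH gauche; 5.1 = 5.1 kJ/mol.
Max at 240° (23.2 kJ/mol), min at 60° (2.8 kJ/mol); barrier = 20.4 kJ/mol.

20.4 kJ/mol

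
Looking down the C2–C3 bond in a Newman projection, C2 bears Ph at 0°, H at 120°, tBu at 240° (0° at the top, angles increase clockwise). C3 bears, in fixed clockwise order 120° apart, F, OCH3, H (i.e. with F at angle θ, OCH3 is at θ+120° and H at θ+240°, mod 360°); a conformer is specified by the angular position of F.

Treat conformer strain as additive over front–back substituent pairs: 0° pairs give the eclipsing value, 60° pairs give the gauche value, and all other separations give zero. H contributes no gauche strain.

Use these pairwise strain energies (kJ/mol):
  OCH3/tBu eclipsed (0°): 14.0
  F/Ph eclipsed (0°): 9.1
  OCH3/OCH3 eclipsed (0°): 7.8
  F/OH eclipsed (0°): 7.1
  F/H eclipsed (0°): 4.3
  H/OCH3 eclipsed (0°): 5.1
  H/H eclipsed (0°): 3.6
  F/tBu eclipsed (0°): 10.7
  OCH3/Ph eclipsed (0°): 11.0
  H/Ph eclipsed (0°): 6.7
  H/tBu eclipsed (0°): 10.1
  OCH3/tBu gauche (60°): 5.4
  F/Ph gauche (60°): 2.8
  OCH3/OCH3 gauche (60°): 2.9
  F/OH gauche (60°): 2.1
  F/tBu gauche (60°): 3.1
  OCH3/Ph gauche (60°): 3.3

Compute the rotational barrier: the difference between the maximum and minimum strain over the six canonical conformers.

F at 0° (eclipsed): Ph–F eclipsed, H–OCH3 eclipsed, tBu–H eclipsed; 9.1 + 5.1 + 10.1 = 24.3 kJ/mol.
F at 60° (staggered): Ph–F gauche, tBu–OCH3 gauche; 2.8 + 5.4 = 8.2 kJ/mol.
F at 120° (eclipsed): Ph–H eclipsed, H–F eclipsed, tBu–OCH3 eclipsed; 6.7 + 4.3 + 14.0 = 25.0 kJ/mol.
F at 180° (staggered): Ph–OCH3 gauche, tBu–F gauche, tBu–OCH3 gauche; 3.3 + 3.1 + 5.4 = 11.8 kJ/mol.
F at 240° (eclipsed): Ph–OCH3 eclipsed, H–H eclipsed, tBu–F eclipsed; 11.0 + 3.6 + 10.7 = 25.3 kJ/mol.
F at 300° (staggered): Ph–F gauche, Ph–OCH3 gauche, tBu–F gauche; 2.8 + 3.3 + 3.1 = 9.2 kJ/mol.
Max at 240° (25.3 kJ/mol), min at 60° (8.2 kJ/mol); barrier = 17.1 kJ/mol.

17.1 kJ/mol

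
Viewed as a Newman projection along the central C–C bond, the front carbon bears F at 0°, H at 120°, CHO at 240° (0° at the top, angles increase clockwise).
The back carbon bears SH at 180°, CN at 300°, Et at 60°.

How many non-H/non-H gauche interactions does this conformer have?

Non-H gauche pairs: F(0°)/CN(300°); F(0°)/Et(60°); CHO(240°)/SH(180°); CHO(240°)/CN(300°) — 4 interactions.

4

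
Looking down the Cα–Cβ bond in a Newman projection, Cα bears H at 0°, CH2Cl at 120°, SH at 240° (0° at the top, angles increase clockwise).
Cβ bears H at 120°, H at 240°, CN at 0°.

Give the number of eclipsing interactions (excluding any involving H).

Every eclipsing pair involves H, so the count is 0.

0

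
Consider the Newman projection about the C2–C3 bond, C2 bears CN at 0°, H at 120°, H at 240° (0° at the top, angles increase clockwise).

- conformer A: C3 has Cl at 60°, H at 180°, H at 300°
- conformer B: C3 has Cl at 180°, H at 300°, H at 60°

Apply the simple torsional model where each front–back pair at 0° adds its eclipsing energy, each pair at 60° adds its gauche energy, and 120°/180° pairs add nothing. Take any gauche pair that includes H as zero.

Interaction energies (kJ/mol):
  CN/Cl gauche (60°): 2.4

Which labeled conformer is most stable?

B

A (staggered): CN(0°)/Cl(60°) gauche 2.4 → 2.4 kJ/mol.
B (staggered): no non-H gauche contacts → 0.0 kJ/mol.
B has the lowest total (0.0 kJ/mol).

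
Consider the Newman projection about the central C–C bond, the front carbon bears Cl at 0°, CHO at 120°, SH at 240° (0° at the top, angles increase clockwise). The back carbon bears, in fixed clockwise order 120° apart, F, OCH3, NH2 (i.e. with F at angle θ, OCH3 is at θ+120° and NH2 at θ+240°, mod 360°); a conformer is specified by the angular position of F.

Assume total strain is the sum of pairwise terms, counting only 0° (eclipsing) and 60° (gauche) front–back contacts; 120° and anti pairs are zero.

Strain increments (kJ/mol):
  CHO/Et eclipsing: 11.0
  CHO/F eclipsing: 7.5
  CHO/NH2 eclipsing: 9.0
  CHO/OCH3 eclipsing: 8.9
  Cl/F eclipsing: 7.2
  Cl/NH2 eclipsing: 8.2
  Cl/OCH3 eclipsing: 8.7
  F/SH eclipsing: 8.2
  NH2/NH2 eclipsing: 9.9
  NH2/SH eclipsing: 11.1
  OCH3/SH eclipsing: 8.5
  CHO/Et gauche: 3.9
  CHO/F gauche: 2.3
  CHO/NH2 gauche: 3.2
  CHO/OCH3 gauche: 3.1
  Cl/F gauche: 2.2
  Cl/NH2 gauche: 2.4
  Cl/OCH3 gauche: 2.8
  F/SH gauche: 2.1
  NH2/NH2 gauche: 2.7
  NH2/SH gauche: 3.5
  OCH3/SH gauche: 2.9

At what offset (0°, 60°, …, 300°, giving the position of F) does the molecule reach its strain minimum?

180°

F at 0° is eclipsed. Cl at 0° is eclipsed with F at 0° (7.2); CHO at 120° is eclipsed with OCH3 at 120° (8.9); SH at 240° is eclipsed with NH2 at 240° (11.1). Total 27.2 kJ/mol.
F at 60° is staggered. Cl at 0° is gauche with F at 60° (2.2); Cl at 0° is gauche with NH2 at 300° (2.4); CHO at 120° is gauche with F at 60° (2.3); CHO at 120° is gauche with OCH3 at 180° (3.1); SH at 240° is gauche with OCH3 at 180° (2.9); SH at 240° is gauche with NH2 at 300° (3.5). Total 16.4 kJ/mol.
F at 120° is eclipsed. Cl at 0° is eclipsed with NH2 at 0° (8.2); CHO at 120° is eclipsed with F at 120° (7.5); SH at 240° is eclipsed with OCH3 at 240° (8.5). Total 24.2 kJ/mol.
F at 180° is staggered. Cl at 0° is gauche with OCH3 at 300° (2.8); Cl at 0° is gauche with NH2 at 60° (2.4); CHO at 120° is gauche with F at 180° (2.3); CHO at 120° is gauche with NH2 at 60° (3.2); SH at 240° is gauche with F at 180° (2.1); SH at 240° is gauche with OCH3 at 300° (2.9). Total 15.7 kJ/mol.
F at 240° is eclipsed. Cl at 0° is eclipsed with OCH3 at 0° (8.7); CHO at 120° is eclipsed with NH2 at 120° (9.0); SH at 240° is eclipsed with F at 240° (8.2). Total 25.9 kJ/mol.
F at 300° is staggered. Cl at 0° is gauche with F at 300° (2.2); Cl at 0° is gauche with OCH3 at 60° (2.8); CHO at 120° is gauche with OCH3 at 60° (3.1); CHO at 120° is gauche with NH2 at 180° (3.2); SH at 240° is gauche with F at 300° (2.1); SH at 240° is gauche with NH2 at 180° (3.5). Total 16.9 kJ/mol.
The minimum (15.7 kJ/mol) occurs with F at 180°.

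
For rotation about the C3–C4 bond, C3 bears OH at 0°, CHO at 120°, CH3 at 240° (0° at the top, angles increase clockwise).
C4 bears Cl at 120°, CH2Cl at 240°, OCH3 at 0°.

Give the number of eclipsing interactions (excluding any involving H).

Non-H eclipsing pairs: OH(0°)/OCH3(0°); CHO(120°)/Cl(120°); CH3(240°)/CH2Cl(240°) — 3 interactions.

3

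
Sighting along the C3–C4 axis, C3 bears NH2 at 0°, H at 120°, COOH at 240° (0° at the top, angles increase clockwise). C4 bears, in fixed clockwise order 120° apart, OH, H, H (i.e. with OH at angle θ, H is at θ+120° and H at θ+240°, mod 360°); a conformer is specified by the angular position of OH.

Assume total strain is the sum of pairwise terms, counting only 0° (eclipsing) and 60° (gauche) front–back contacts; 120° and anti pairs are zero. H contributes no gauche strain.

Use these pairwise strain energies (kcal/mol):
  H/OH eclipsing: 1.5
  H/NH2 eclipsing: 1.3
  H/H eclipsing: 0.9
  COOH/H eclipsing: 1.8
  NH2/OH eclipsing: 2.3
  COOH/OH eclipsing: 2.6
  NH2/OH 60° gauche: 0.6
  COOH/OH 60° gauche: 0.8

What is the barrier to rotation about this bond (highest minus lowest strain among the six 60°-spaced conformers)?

4.4 kcal/mol

OH at 0° (eclipsed): NH2(0°)/OH(0°) eclipsed 2.3; H(120°)/H(120°) eclipsed 0.9; COOH(240°)/H(240°) eclipsed 1.8 → 5.0 kcal/mol.
OH at 60° (staggered): NH2(0°)/OH(60°) gauche 0.6 → 0.6 kcal/mol.
OH at 120° (eclipsed): NH2(0°)/H(0°) eclipsed 1.3; H(120°)/OH(120°) eclipsed 1.5; COOH(240°)/H(240°) eclipsed 1.8 → 4.6 kcal/mol.
OH at 180° (staggered): COOH(240°)/OH(180°) gauche 0.8 → 0.8 kcal/mol.
OH at 240° (eclipsed): NH2(0°)/H(0°) eclipsed 1.3; H(120°)/H(120°) eclipsed 0.9; COOH(240°)/OH(240°) eclipsed 2.6 → 4.8 kcal/mol.
OH at 300° (staggered): NH2(0°)/OH(300°) gauche 0.6; COOH(240°)/OH(300°) gauche 0.8 → 1.4 kcal/mol.
Max at 0° (5.0 kcal/mol), min at 60° (0.6 kcal/mol); barrier = 4.4 kcal/mol.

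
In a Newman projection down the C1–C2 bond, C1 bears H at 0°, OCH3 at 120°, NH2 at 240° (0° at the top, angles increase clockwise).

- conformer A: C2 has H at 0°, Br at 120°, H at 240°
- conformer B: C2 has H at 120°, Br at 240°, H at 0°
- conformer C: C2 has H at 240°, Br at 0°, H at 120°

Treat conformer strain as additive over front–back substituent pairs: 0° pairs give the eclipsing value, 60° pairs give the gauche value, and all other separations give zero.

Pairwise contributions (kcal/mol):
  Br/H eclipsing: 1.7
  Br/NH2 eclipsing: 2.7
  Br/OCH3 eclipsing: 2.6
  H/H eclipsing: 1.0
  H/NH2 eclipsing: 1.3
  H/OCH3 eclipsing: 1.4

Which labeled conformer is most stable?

A is eclipsed. H at 0° is eclipsed with H at 0° (1.0); OCH3 at 120° is eclipsed with Br at 120° (2.6); NH2 at 240° is eclipsed with H at 240° (1.3). Total 4.9 kcal/mol.
B is eclipsed. H at 0° is eclipsed with H at 0° (1.0); OCH3 at 120° is eclipsed with H at 120° (1.4); NH2 at 240° is eclipsed with Br at 240° (2.7). Total 5.1 kcal/mol.
C is eclipsed. H at 0° is eclipsed with Br at 0° (1.7); OCH3 at 120° is eclipsed with H at 120° (1.4); NH2 at 240° is eclipsed with H at 240° (1.3). Total 4.4 kcal/mol.
C has the lowest total (4.4 kcal/mol).

C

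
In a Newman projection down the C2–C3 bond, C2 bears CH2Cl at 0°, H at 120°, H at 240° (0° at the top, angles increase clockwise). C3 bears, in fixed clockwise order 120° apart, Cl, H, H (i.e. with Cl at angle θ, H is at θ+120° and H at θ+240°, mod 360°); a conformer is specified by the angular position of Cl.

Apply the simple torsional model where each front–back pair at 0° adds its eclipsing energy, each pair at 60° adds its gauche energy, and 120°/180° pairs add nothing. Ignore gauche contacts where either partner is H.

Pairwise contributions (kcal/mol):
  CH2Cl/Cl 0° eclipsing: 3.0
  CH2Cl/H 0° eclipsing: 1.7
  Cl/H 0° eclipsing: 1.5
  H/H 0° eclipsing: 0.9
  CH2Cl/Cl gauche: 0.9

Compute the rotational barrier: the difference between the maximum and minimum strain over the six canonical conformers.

Cl at 0° (eclipsed): CH2Cl(0°)/Cl(0°) eclipsed 3.0; H(120°)/H(120°) eclipsed 0.9; H(240°)/H(240°) eclipsed 0.9 → 4.8 kcal/mol.
Cl at 60° (staggered): CH2Cl(0°)/Cl(60°) gauche 0.9 → 0.9 kcal/mol.
Cl at 120° (eclipsed): CH2Cl(0°)/H(0°) eclipsed 1.7; H(120°)/Cl(120°) eclipsed 1.5; H(240°)/H(240°) eclipsed 0.9 → 4.1 kcal/mol.
Cl at 180° (staggered): no non-H gauche contacts → 0.0 kcal/mol.
Cl at 240° (eclipsed): CH2Cl(0°)/H(0°) eclipsed 1.7; H(120°)/H(120°) eclipsed 0.9; H(240°)/Cl(240°) eclipsed 1.5 → 4.1 kcal/mol.
Cl at 300° (staggered): CH2Cl(0°)/Cl(300°) gauche 0.9 → 0.9 kcal/mol.
Max at 0° (4.8 kcal/mol), min at 180° (0.0 kcal/mol); barrier = 4.8 kcal/mol.

4.8 kcal/mol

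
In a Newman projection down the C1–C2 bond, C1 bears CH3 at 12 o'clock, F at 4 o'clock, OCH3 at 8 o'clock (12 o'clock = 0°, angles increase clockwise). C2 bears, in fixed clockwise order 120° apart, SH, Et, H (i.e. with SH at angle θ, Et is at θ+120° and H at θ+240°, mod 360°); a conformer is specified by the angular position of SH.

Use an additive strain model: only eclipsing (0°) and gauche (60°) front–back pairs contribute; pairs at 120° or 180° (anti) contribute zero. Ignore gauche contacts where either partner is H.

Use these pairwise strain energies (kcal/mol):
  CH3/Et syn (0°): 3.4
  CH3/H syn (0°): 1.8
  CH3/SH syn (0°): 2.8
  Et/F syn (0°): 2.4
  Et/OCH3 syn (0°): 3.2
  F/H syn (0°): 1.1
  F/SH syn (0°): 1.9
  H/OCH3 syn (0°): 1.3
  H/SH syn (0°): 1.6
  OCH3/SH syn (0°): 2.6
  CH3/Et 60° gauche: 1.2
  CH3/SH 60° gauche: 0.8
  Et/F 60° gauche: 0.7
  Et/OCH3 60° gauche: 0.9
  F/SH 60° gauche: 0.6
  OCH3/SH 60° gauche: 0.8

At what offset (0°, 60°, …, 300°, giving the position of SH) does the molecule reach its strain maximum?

240°

SH at 0° (eclipsed): CH3(0°)/SH(0°) eclipsed 2.8; F(120°)/Et(120°) eclipsed 2.4; OCH3(240°)/H(240°) eclipsed 1.3 → 6.5 kcal/mol.
SH at 60° (staggered): CH3(0°)/SH(60°) gauche 0.8; F(120°)/SH(60°) gauche 0.6; F(120°)/Et(180°) gauche 0.7; OCH3(240°)/Et(180°) gauche 0.9 → 3.0 kcal/mol.
SH at 120° (eclipsed): CH3(0°)/H(0°) eclipsed 1.8; F(120°)/SH(120°) eclipsed 1.9; OCH3(240°)/Et(240°) eclipsed 3.2 → 6.9 kcal/mol.
SH at 180° (staggered): CH3(0°)/Et(300°) gauche 1.2; F(120°)/SH(180°) gauche 0.6; OCH3(240°)/SH(180°) gauche 0.8; OCH3(240°)/Et(300°) gauche 0.9 → 3.5 kcal/mol.
SH at 240° (eclipsed): CH3(0°)/Et(0°) eclipsed 3.4; F(120°)/H(120°) eclipsed 1.1; OCH3(240°)/SH(240°) eclipsed 2.6 → 7.1 kcal/mol.
SH at 300° (staggered): CH3(0°)/SH(300°) gauche 0.8; CH3(0°)/Et(60°) gauche 1.2; F(120°)/Et(60°) gauche 0.7; OCH3(240°)/SH(300°) gauche 0.8 → 3.5 kcal/mol.
The maximum (7.1 kcal/mol) occurs with SH at 240°.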